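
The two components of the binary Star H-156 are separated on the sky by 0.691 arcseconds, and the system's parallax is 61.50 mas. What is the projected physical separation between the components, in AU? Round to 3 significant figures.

11.2 AU

d = 1/p = 1/0.06150″ = 16.26 pc.
At distance d (pc), an angle of θ arcsec spans θ·d AU: s = 0.691 × 16.26 = 11.236 AU.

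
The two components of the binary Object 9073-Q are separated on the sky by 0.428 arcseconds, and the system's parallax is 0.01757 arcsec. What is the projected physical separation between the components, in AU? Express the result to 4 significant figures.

24.36 AU

d = 1/p = 1/0.01757″ = 56.915 pc.
At distance d (pc), an angle of θ arcsec spans θ·d AU: s = 0.428 × 56.915 = 24.36 AU.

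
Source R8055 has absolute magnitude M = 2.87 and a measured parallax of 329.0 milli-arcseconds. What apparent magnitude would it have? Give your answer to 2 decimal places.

m = 0.28

d = 1/p = 1/0.3290″ = 3.0395 pc.
m − M = 5 log₁₀ d − 5 = 5 log₁₀(3.0395) − 5 = 2.4140 − 5 = -2.5860.
m = M + (m − M) = 2.87 + (-2.5860) = 0.28.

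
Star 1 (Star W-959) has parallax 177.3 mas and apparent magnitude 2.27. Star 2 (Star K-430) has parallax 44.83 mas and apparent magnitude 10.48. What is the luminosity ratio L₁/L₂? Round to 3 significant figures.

d₁ = 1/p₁ = 1/0.1773″ = 5.6402 pc; d₂ = 1/p₂ = 1/0.04483″ = 22.306 pc.
M₁ = m₁ − 5 log₁₀ d₁ + 5 = 2.27 − 3.7565 + 5 = 3.5135.
M₂ = 10.48 − 6.7421 + 5 = 8.7379.
L₁/L₂ = 10^(0.4(M₂ − M₁)) = 10^(0.4 × 5.2244) = 10^2.08976 = 122.96.

L₁/L₂ = 123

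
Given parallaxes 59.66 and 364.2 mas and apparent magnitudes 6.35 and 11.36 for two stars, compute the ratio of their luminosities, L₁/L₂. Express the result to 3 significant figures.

L₁/L₂ = 3760

d₁ = 1/p₁ = 1/0.05966″ = 16.762 pc; d₂ = 1/p₂ = 1/0.3642″ = 2.7457 pc.
M₁ = m₁ − 5 log₁₀ d₁ + 5 = 6.35 − 6.1216 + 5 = 5.2284.
M₂ = 11.36 − 2.1933 + 5 = 14.1667.
L₁/L₂ = 10^(0.4(M₂ − M₁)) = 10^(0.4 × 8.9383) = 10^3.57532 = 3761.1.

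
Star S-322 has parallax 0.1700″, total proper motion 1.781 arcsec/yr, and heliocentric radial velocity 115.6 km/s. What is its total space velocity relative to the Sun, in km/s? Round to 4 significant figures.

d = 1/p = 1/0.1700″ = 5.8824 pc.
v_t = 4.740 μ d = 4.740 × 1.781 × 5.8824 = 49.659 km/s.
v = √(v_r² + v_t²) = √(115.6² + 49.659²) = √15829.4 = 125.81 km/s.

125.8 km/s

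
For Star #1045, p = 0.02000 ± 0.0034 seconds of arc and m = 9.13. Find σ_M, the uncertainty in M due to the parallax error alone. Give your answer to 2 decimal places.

M = m − 5 log₁₀ d + 5 = m + 5 log₁₀ p + 5, so ∂M/∂p = 5/(p ln 10).
σ_M = (5/ln 10) · (σ_p/p) = 2.1715 × 0.0034/0.02000 = 2.1715 × 0.17 = 0.36916.

σ_M = 0.37 mag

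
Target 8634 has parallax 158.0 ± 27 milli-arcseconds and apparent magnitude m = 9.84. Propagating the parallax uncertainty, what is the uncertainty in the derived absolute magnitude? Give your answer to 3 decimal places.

M = m − 5 log₁₀ d + 5 = m + 5 log₁₀ p + 5, so ∂M/∂p = 5/(p ln 10).
σ_M = (5/ln 10) · (σ_p/p) = 2.1715 × 27/158.0 = 2.1715 × 0.17089 = 0.37109.

σ_M = 0.371 mag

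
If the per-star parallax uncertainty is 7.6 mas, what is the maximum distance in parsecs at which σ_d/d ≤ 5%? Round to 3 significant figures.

6.58 pc

σ_d/d = σ_p/p, so the condition is σ_p/p ≤ 0.05, i.e. p ≥ σ_p/0.05.
p_min = 7.6/0.05 = 152 mas = 0.152 arcsec.
d_max = 1/p_min = 1/0.152 = 6.5789 pc.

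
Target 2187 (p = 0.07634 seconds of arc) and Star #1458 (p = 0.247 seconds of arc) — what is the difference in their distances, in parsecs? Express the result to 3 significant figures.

d_A = 1/0.07634″ = 13.099 pc; d_B = 1/0.2470″ = 4.0486 pc.
|d_B − d_A| = |4.0486 − 13.099| = 9.0504 pc.

9.05 pc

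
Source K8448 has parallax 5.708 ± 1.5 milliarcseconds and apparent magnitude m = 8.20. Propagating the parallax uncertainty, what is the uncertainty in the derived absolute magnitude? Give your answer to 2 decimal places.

σ_M = 0.57 mag

M = m − 5 log₁₀ d + 5 = m + 5 log₁₀ p + 5, so ∂M/∂p = 5/(p ln 10).
σ_M = (5/ln 10) · (σ_p/p) = 2.1715 × 1.5/5.708 = 2.1715 × 0.26279 = 0.57065.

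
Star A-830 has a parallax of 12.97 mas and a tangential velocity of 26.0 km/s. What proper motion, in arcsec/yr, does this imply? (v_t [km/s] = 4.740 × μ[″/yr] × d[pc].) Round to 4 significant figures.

0.07114 arcsec/yr

d = 1/p = 1/0.01297″ = 77.101 pc.
μ = v_t / (4.74 d) = 26.0 / (4.74 × 77.101) = 26.0 / 365.46 = 0.071143 ″/yr.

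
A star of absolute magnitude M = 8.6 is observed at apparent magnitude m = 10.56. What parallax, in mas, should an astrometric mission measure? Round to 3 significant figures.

40.6 mas

m − M = 10.56 − 8.6 = 1.96.
d = 10^((m−M)/5 + 1) = 10^1.392 = 24.66 pc.
p = 1/d = 1/24.66 = 0.040552 arcsec = 40.552 mas.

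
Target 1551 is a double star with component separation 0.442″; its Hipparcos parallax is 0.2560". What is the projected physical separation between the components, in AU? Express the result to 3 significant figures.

d = 1/p = 1/0.2560″ = 3.9063 pc.
At distance d (pc), an angle of θ arcsec spans θ·d AU: s = 0.442 × 3.9063 = 1.7266 AU.

1.73 AU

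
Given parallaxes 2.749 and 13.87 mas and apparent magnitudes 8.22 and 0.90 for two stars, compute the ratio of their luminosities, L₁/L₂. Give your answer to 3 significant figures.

d₁ = 1/p₁ = 1/0.002749″ = 363.77 pc; d₂ = 1/p₂ = 1/0.01387″ = 72.098 pc.
M₁ = m₁ − 5 log₁₀ d₁ + 5 = 8.22 − 12.8041 + 5 = 0.4159.
M₂ = 0.90 − 9.2896 + 5 = -3.3896.
L₁/L₂ = 10^(0.4(M₂ − M₁)) = 10^(0.4 × (-3.8055)) = 10^(-1.52220) = 0.030047.

L₁/L₂ = 0.0300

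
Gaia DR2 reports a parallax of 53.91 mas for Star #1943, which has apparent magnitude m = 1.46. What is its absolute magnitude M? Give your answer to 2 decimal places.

d = 1/p = 1/0.05391″ = 18.549 pc.
m − M = 5 log₁₀(18.549) − 5 = 6.3416 − 5 = 1.3416.
M = m − (m − M) = 1.46 − 1.3416 = 0.12.

M = 0.12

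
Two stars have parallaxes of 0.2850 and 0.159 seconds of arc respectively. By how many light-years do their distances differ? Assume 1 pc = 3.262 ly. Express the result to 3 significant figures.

9.07 ly

d_A = 1/0.2850″ = 3.5088 pc; d_B = 1/0.1590″ = 6.2893 pc.
|d_B − d_A| = |6.2893 − 3.5088| = 2.7805 pc = 2.7805 × 3.262 ly = 9.07 ly.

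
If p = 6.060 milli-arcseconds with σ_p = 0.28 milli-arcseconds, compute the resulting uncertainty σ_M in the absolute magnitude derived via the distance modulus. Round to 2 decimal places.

M = m − 5 log₁₀ d + 5 = m + 5 log₁₀ p + 5, so ∂M/∂p = 5/(p ln 10).
σ_M = (5/ln 10) · (σ_p/p) = 2.1715 × 0.28/6.060 = 2.1715 × 0.046205 = 0.10033.

σ_M = 0.10 mag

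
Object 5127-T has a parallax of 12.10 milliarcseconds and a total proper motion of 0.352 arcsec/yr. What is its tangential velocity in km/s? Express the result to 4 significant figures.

137.9 km/s

d = 1/p = 1/0.01210″ = 82.645 pc.
v_t = 4.74 × μ × d = 4.74 × 0.352 × 82.645 = 137.89 km/s.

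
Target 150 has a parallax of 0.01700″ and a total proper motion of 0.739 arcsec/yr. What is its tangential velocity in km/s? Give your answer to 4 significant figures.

d = 1/p = 1/0.01700″ = 58.824 pc.
v_t = 4.74 × μ × d = 4.74 × 0.739 × 58.824 = 206.05 km/s.

206.1 km/s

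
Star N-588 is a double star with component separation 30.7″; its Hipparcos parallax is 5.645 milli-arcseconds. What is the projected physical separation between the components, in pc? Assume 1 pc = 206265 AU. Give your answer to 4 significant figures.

d = 1/p = 1/0.005645″ = 177.15 pc.
At distance d (pc), an angle of θ arcsec spans θ·d AU: s = 30.7 × 177.15 = 5438.5 AU.
= 5438.5 / 206265 = 0.026367 pc.

0.02637 pc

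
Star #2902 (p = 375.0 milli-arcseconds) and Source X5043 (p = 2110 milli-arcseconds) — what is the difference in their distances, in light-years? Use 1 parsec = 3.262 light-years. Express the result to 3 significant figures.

d_A = 1/0.3750″ = 2.6667 pc; d_B = 1/2.110″ = 0.47393 pc.
|d_B − d_A| = |0.47393 − 2.6667| = 2.1928 pc = 2.1928 × 3.262 ly = 7.1529 ly.

7.15 ly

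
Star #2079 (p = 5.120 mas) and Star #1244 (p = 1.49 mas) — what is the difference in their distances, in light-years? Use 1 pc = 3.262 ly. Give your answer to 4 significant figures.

1552 ly

d_A = 1/0.005120″ = 195.31 pc; d_B = 1/0.001490″ = 671.14 pc.
|d_B − d_A| = |671.14 − 195.31| = 475.83 pc = 475.83 × 3.262 ly = 1552.2 ly.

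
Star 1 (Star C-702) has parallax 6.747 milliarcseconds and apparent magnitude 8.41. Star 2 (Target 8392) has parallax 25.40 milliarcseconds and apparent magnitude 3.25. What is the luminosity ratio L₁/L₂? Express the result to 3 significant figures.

L₁/L₂ = 0.122

d₁ = 1/p₁ = 1/0.006747″ = 148.21 pc; d₂ = 1/p₂ = 1/0.02540″ = 39.37 pc.
M₁ = m₁ − 5 log₁₀ d₁ + 5 = 8.41 − 10.8544 + 5 = 2.5556.
M₂ = 3.25 − 7.9758 + 5 = 0.2742.
L₁/L₂ = 10^(0.4(M₂ − M₁)) = 10^(0.4 × (-2.2814)) = 10^(-0.91256) = 0.1223.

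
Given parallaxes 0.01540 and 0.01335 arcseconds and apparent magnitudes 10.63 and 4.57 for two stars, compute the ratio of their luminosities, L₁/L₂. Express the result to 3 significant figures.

d₁ = 1/p₁ = 1/0.01540″ = 64.935 pc; d₂ = 1/p₂ = 1/0.01335″ = 74.906 pc.
M₁ = m₁ − 5 log₁₀ d₁ + 5 = 10.63 − 9.0624 + 5 = 6.5676.
M₂ = 4.57 − 9.3726 + 5 = 0.1974.
L₁/L₂ = 10^(0.4(M₂ − M₁)) = 10^(0.4 × (-6.3702)) = 10^(-2.54808) = 0.0028309.

L₁/L₂ = 0.00283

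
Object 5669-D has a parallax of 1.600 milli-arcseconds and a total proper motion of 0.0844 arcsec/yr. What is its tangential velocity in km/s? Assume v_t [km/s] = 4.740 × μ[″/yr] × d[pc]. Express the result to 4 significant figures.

d = 1/p = 1/0.001600″ = 625 pc.
v_t = 4.74 × μ × d = 4.74 × 0.0844 × 625 = 250.04 km/s.

250.0 km/s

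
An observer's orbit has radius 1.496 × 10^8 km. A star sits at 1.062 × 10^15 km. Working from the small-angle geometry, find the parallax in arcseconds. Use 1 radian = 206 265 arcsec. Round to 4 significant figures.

θ ≈ B/d = (1.496 × 10^8) / (1.062 × 10^15) = 1.4087 × 10^-7 rad.
In arcseconds: 1.4087 × 10^-7 × 206265 = 0.029057″.

0.02906 arcsec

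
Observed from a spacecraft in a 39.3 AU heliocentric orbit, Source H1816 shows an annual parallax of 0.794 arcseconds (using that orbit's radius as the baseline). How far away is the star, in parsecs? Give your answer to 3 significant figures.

49.5 pc

With baseline B (in AU) and parallax p (in arcsec), d = B/p parsecs.
d = 39.3 / 0.794 = 49.496 pc.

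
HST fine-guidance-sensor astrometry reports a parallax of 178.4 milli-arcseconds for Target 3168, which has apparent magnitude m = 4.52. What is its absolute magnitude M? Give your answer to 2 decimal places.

d = 1/p = 1/0.1784″ = 5.6054 pc.
m − M = 5 log₁₀(5.6054) − 5 = 3.7430 − 5 = -1.2570.
M = m − (m − M) = 4.52 − (-1.2570) = 5.78.

M = 5.78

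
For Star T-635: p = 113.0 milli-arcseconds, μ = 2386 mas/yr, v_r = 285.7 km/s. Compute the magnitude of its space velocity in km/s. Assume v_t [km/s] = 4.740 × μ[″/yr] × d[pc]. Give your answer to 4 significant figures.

d = 1/p = 1/0.1130″ = 8.8496 pc.
μ = 2386 mas/yr = 2.386 ″/yr.
v_t = 4.740 μ d = 4.740 × 2.386 × 8.8496 = 100.09 km/s.
v = √(v_r² + v_t²) = √(285.7² + 100.09²) = √91642.5 = 302.73 km/s.

302.7 km/s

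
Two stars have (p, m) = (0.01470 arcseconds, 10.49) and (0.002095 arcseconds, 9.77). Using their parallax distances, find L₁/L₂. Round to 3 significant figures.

L₁/L₂ = 0.0105

d₁ = 1/p₁ = 1/0.01470″ = 68.027 pc; d₂ = 1/p₂ = 1/0.002095″ = 477.33 pc.
M₁ = m₁ − 5 log₁₀ d₁ + 5 = 10.49 − 9.1634 + 5 = 6.3266.
M₂ = 9.77 − 13.3941 + 5 = 1.3759.
L₁/L₂ = 10^(0.4(M₂ − M₁)) = 10^(0.4 × (-4.9507)) = 10^(-1.98028) = 0.010465.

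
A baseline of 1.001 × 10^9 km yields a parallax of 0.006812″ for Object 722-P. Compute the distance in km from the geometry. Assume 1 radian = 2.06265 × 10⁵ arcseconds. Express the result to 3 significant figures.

θ = 0.006812″ = 0.006812/206265 = 3.3025 × 10^-8 rad.
d = B/θ = (1.001 × 10^9) / (3.3025 × 10^-8) = 3.0310 × 10^16 km.

3.03 × 10^16 km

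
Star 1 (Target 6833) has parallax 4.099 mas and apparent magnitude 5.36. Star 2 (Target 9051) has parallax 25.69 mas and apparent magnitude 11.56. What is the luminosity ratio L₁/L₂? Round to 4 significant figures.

d₁ = 1/p₁ = 1/0.004099″ = 243.96 pc; d₂ = 1/p₂ = 1/0.02569″ = 38.926 pc.
M₁ = m₁ − 5 log₁₀ d₁ + 5 = 5.36 − 11.9366 + 5 = -1.5766.
M₂ = 11.56 − 7.9512 + 5 = 8.6088.
L₁/L₂ = 10^(0.4(M₂ − M₁)) = 10^(0.4 × 10.1854) = 10^4.07416 = 11862.

L₁/L₂ = 11860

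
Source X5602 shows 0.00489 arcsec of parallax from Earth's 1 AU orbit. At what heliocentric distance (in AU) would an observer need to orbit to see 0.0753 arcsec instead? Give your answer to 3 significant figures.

Parallax scales linearly with baseline: p ∝ B, so B = p_target / p_Earth × 1 AU.
B = 0.0753 / 0.00489 = 15.399 AU.

15.4 AU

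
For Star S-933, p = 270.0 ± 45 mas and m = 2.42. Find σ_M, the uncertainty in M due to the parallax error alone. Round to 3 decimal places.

σ_M = 0.362 mag

M = m − 5 log₁₀ d + 5 = m + 5 log₁₀ p + 5, so ∂M/∂p = 5/(p ln 10).
σ_M = (5/ln 10) · (σ_p/p) = 2.1715 × 45/270.0 = 2.1715 × 0.16667 = 0.36192.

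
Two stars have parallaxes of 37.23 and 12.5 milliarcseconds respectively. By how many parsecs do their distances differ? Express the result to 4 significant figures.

d_A = 1/0.03723″ = 26.86 pc; d_B = 1/0.01250″ = 80 pc.
|d_B − d_A| = |80 − 26.86| = 53.14 pc.

53.14 pc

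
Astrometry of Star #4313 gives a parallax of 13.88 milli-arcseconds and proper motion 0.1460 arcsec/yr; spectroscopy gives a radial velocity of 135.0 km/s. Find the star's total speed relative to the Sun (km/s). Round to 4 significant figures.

d = 1/p = 1/0.01388″ = 72.046 pc.
v_t = 4.740 μ d = 4.740 × 0.1460 × 72.046 = 49.859 km/s.
v = √(v_r² + v_t²) = √(135.0² + 49.859²) = √20710.9 = 143.91 km/s.

143.9 km/s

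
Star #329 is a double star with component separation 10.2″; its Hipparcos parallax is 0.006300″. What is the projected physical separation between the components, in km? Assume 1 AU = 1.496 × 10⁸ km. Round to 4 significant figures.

d = 1/p = 1/0.006300″ = 158.73 pc.
At distance d (pc), an angle of θ arcsec spans θ·d AU: s = 10.2 × 158.73 = 1619 AU.
= 1619 × 1.496 × 10⁸ km = 2.4220 × 10^11 km.

2.422 × 10^11 km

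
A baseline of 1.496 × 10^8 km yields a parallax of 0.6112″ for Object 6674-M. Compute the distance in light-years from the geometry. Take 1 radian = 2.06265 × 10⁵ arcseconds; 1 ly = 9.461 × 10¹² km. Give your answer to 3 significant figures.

θ = 0.6112″ = 0.6112/206265 = 2.9632 × 10^-6 rad.
d = B/θ = (1.496 × 10^8) / (2.9632 × 10^-6) = 5.0486 × 10^13 km = (5.0486 × 10^13) / (9.461 × 10^12) ly = 5.3362 ly.

5.34 ly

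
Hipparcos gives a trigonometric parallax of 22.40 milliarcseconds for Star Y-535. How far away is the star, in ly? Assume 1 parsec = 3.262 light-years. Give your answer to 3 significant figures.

146 ly

p = 22.40 milliarcseconds = 0.02240 arcsec.
d = 1/p = 1/0.02240 = 44.643 pc.
In light-years: 44.643 × 3.262 = 145.63 ly.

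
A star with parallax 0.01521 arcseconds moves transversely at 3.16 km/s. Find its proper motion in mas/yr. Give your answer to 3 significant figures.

10.1 mas/yr

d = 1/p = 1/0.01521″ = 65.746 pc.
μ = v_t / (4.74 d) = 3.16 / (4.74 × 65.746) = 3.16 / 311.64 = 0.01014 ″/yr = 10.14 mas/yr.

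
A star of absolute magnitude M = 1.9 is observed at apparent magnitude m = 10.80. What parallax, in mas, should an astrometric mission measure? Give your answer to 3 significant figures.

1.66 mas

m − M = 10.80 − 1.9 = 8.90.
d = 10^((m−M)/5 + 1) = 10^2.780 = 602.56 pc.
p = 1/d = 1/602.56 = 0.0016596 arcsec = 1.6596 mas.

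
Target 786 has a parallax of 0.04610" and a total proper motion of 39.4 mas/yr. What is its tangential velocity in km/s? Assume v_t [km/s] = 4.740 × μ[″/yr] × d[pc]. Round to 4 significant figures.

d = 1/p = 1/0.04610″ = 21.692 pc.
μ = 39.4 mas/yr = 0.0394 ″/yr.
v_t = 4.74 × μ × d = 4.74 × 0.0394 × 21.692 = 4.0511 km/s.

4.051 km/s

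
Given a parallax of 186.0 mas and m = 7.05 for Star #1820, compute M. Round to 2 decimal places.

M = 8.40

d = 1/p = 1/0.1860″ = 5.3763 pc.
m − M = 5 log₁₀(5.3763) − 5 = 3.6524 − 5 = -1.3476.
M = m − (m − M) = 7.05 − (-1.3476) = 8.40.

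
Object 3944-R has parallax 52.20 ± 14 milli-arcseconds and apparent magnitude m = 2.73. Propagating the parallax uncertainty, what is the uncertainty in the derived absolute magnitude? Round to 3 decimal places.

σ_M = 0.582 mag

M = m − 5 log₁₀ d + 5 = m + 5 log₁₀ p + 5, so ∂M/∂p = 5/(p ln 10).
σ_M = (5/ln 10) · (σ_p/p) = 2.1715 × 14/52.20 = 2.1715 × 0.2682 = 0.5824.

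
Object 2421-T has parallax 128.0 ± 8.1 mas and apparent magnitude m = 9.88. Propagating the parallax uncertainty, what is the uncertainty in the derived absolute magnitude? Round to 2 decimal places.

σ_M = 0.14 mag

M = m − 5 log₁₀ d + 5 = m + 5 log₁₀ p + 5, so ∂M/∂p = 5/(p ln 10).
σ_M = (5/ln 10) · (σ_p/p) = 2.1715 × 8.1/128.0 = 2.1715 × 0.063281 = 0.13741.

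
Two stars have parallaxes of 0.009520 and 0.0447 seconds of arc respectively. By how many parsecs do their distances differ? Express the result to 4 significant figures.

82.67 pc

d_A = 1/0.009520″ = 105.04 pc; d_B = 1/0.04470″ = 22.371 pc.
|d_B − d_A| = |22.371 − 105.04| = 82.669 pc.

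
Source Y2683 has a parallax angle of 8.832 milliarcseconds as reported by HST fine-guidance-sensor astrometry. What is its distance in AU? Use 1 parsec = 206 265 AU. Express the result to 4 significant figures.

p = 8.832 milliarcseconds = 0.008832 arcsec.
d = 1/p = 1/0.008832 = 113.22 pc.
In AU: 113.22 × 206265 = 2.3353 × 10^7 AU.

2.335 × 10^7 AU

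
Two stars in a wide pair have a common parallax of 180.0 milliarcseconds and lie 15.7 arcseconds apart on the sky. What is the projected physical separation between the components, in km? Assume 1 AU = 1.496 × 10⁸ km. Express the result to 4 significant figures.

d = 1/p = 1/0.1800″ = 5.5556 pc.
At distance d (pc), an angle of θ arcsec spans θ·d AU: s = 15.7 × 5.5556 = 87.223 AU.
= 87.223 × 1.496 × 10⁸ km = 1.3049 × 10^10 km.

1.305 × 10^10 km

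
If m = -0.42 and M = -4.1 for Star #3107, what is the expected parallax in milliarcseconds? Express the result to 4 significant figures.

18.37 mas

m − M = -0.42 − (-4.1) = 3.68.
d = 10^((m−M)/5 + 1) = 10^1.736 = 54.45 pc.
p = 1/d = 1/54.45 = 0.018365 arcsec = 18.365 mas.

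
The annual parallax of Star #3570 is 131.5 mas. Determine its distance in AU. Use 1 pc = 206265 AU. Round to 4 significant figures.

1.569 × 10^6 AU

p = 131.5 mas = 0.1315 arcsec.
d = 1/p = 1/0.1315 = 7.6046 pc.
In AU: 7.6046 × 206265 = 1.5686 × 10^6 AU.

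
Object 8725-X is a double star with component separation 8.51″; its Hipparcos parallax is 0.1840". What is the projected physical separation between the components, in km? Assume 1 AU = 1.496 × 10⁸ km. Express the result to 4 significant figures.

6.919 × 10^9 km

d = 1/p = 1/0.1840″ = 5.4348 pc.
At distance d (pc), an angle of θ arcsec spans θ·d AU: s = 8.51 × 5.4348 = 46.25 AU.
= 46.25 × 1.496 × 10⁸ km = 6.9190 × 10^9 km.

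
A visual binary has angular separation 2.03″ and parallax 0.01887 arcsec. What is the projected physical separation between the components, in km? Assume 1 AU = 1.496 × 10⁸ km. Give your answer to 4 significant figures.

d = 1/p = 1/0.01887″ = 52.994 pc.
At distance d (pc), an angle of θ arcsec spans θ·d AU: s = 2.03 × 52.994 = 107.58 AU.
= 107.58 × 1.496 × 10⁸ km = 1.6094 × 10^10 km.

1.609 × 10^10 km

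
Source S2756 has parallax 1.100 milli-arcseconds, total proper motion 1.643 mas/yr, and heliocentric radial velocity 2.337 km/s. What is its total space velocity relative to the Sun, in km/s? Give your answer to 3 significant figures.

7.46 km/s

d = 1/p = 1/0.001100″ = 909.09 pc.
μ = 1.643 mas/yr = 0.001643 ″/yr.
v_t = 4.740 μ d = 4.740 × 0.001643 × 909.09 = 7.0798 km/s.
v = √(v_r² + v_t²) = √(2.337² + 7.0798²) = √55.5851 = 7.4555 km/s.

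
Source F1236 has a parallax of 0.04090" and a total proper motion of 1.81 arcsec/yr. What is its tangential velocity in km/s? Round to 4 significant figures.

209.8 km/s

d = 1/p = 1/0.04090″ = 24.45 pc.
v_t = 4.74 × μ × d = 4.74 × 1.81 × 24.45 = 209.77 km/s.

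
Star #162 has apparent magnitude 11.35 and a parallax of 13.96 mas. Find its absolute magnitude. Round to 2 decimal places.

M = 7.07

d = 1/p = 1/0.01396″ = 71.633 pc.
m − M = 5 log₁₀(71.633) − 5 = 9.2756 − 5 = 4.2756.
M = m − (m − M) = 11.35 − 4.2756 = 7.07.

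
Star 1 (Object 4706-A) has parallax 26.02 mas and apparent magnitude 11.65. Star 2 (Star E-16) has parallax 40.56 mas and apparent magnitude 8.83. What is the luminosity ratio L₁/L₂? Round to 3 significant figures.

L₁/L₂ = 0.181

d₁ = 1/p₁ = 1/0.02602″ = 38.432 pc; d₂ = 1/p₂ = 1/0.04056″ = 24.655 pc.
M₁ = m₁ − 5 log₁₀ d₁ + 5 = 11.65 − 7.9235 + 5 = 8.7265.
M₂ = 8.83 − 6.9595 + 5 = 6.8705.
L₁/L₂ = 10^(0.4(M₂ − M₁)) = 10^(0.4 × (-1.8560)) = 10^(-0.74240) = 0.18097.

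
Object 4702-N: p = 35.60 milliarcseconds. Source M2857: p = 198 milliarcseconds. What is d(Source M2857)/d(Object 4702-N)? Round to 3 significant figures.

0.180

Since d = 1/p, d_B/d_A = p_A/p_B.
= 35.60 / 198 = 0.1798.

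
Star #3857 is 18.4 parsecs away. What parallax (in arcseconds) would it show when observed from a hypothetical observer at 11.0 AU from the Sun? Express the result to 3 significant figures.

p (arcsec) = B (AU) / d (pc).
p = 11.0 / 18.4 = 0.59783 arcsec.

0.598 arcsec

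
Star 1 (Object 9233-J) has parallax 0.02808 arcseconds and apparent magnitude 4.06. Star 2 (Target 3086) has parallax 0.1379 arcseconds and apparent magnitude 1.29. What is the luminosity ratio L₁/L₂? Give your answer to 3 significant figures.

d₁ = 1/p₁ = 1/0.02808″ = 35.613 pc; d₂ = 1/p₂ = 1/0.1379″ = 7.2516 pc.
M₁ = m₁ − 5 log₁₀ d₁ + 5 = 4.06 − 7.7580 + 5 = 1.3020.
M₂ = 1.29 − 4.3022 + 5 = 1.9878.
L₁/L₂ = 10^(0.4(M₂ − M₁)) = 10^(0.4 × 0.6858) = 10^0.27432 = 1.8807.

L₁/L₂ = 1.88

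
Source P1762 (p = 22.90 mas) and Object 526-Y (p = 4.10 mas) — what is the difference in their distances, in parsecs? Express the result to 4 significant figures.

d_A = 1/0.02290″ = 43.668 pc; d_B = 1/0.004100″ = 243.9 pc.
|d_B − d_A| = |243.9 − 43.668| = 200.23 pc.

200.2 pc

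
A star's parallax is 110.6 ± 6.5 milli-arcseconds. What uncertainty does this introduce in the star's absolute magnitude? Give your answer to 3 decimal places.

M = m − 5 log₁₀ d + 5 = m + 5 log₁₀ p + 5, so ∂M/∂p = 5/(p ln 10).
σ_M = (5/ln 10) · (σ_p/p) = 2.1715 × 6.5/110.6 = 2.1715 × 0.05877 = 0.12762.

σ_M = 0.128 mag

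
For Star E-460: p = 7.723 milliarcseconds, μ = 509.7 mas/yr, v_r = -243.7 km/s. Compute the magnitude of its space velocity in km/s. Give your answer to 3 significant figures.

397 km/s

d = 1/p = 1/0.007723″ = 129.48 pc.
μ = 509.7 mas/yr = 0.5097 ″/yr.
v_t = 4.740 μ d = 4.740 × 0.5097 × 129.48 = 312.82 km/s.
v = √(v_r² + v_t²) = √((-243.7)² + 312.82²) = √157246 = 396.54 km/s.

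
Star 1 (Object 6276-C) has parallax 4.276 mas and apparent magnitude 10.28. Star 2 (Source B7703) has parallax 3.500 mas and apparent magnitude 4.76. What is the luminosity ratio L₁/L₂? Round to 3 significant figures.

L₁/L₂ = 0.00415

d₁ = 1/p₁ = 1/0.004276″ = 233.86 pc; d₂ = 1/p₂ = 1/0.003500″ = 285.71 pc.
M₁ = m₁ − 5 log₁₀ d₁ + 5 = 10.28 − 11.8448 + 5 = 3.4352.
M₂ = 4.76 − 12.2796 + 5 = -2.5196.
L₁/L₂ = 10^(0.4(M₂ − M₁)) = 10^(0.4 × (-5.9548)) = 10^(-2.38192) = 0.0041503.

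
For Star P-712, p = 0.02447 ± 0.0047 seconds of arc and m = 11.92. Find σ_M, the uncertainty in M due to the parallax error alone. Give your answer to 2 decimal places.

M = m − 5 log₁₀ d + 5 = m + 5 log₁₀ p + 5, so ∂M/∂p = 5/(p ln 10).
σ_M = (5/ln 10) · (σ_p/p) = 2.1715 × 0.0047/0.02447 = 2.1715 × 0.19207 = 0.41708.

σ_M = 0.42 mag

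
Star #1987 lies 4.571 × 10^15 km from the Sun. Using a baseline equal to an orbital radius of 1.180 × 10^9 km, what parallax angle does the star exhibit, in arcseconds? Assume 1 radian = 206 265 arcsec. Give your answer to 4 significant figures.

0.05325 arcsec

θ ≈ B/d = (1.180 × 10^9) / (4.571 × 10^15) = 2.5815 × 10^-7 rad.
In arcseconds: 2.5815 × 10^-7 × 206265 = 0.053247″.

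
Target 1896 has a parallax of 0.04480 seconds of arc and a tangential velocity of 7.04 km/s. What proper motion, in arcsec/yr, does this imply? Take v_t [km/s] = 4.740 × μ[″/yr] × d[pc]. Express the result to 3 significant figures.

0.0665 arcsec/yr

d = 1/p = 1/0.04480″ = 22.321 pc.
μ = v_t / (4.74 d) = 7.04 / (4.74 × 22.321) = 7.04 / 105.8 = 0.066541 ″/yr.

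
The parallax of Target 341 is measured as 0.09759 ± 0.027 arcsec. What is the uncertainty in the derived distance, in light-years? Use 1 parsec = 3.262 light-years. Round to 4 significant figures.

9.248 ly

d = 1/p, so σ_d = σ_p / p².
σ_d = 0.0270 / (0.09759)² = 0.0270 / 0.0095238 = 2.835 pc = 2.835 × 3.262 ly = 9.2478 ly.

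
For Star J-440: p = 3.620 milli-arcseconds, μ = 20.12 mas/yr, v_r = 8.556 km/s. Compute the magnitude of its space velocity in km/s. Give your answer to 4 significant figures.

27.70 km/s

d = 1/p = 1/0.003620″ = 276.24 pc.
μ = 20.12 mas/yr = 0.02012 ″/yr.
v_t = 4.740 μ d = 4.740 × 0.02012 × 276.24 = 26.345 km/s.
v = √(v_r² + v_t²) = √(8.556² + 26.345²) = √767.264 = 27.7 km/s.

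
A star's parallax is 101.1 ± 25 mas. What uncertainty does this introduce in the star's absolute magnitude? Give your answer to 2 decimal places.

σ_M = 0.54 mag

M = m − 5 log₁₀ d + 5 = m + 5 log₁₀ p + 5, so ∂M/∂p = 5/(p ln 10).
σ_M = (5/ln 10) · (σ_p/p) = 2.1715 × 25/101.1 = 2.1715 × 0.24728 = 0.53697.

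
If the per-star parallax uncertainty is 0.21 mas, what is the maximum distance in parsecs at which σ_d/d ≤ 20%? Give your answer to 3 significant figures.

σ_d/d = σ_p/p, so the condition is σ_p/p ≤ 0.20, i.e. p ≥ σ_p/0.20.
p_min = 0.21/0.20 = 1.05 mas = 0.00105 arcsec.
d_max = 1/p_min = 1/0.00105 = 952.38 pc.

952 pc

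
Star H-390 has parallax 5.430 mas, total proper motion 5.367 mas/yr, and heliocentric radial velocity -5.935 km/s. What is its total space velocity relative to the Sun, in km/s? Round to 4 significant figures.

d = 1/p = 1/0.005430″ = 184.16 pc.
μ = 5.367 mas/yr = 0.005367 ″/yr.
v_t = 4.740 μ d = 4.740 × 0.005367 × 184.16 = 4.685 km/s.
v = √(v_r² + v_t²) = √((-5.935)² + 4.685²) = √57.1735 = 7.5613 km/s.

7.561 km/s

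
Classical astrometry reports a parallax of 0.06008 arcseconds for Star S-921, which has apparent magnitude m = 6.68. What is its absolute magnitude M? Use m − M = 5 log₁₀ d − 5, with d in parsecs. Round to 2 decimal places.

M = 5.57

d = 1/p = 1/0.06008″ = 16.644 pc.
m − M = 5 log₁₀(16.644) − 5 = 6.1063 − 5 = 1.1063.
M = m − (m − M) = 6.68 − 1.1063 = 5.57.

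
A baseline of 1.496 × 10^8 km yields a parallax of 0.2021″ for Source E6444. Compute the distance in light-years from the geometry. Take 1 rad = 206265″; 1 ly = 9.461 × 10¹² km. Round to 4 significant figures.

16.14 ly

θ = 0.2021″ = 0.2021/206265 = 9.7981 × 10^-7 rad.
d = B/θ = (1.496 × 10^8) / (9.7981 × 10^-7) = 1.5268 × 10^14 km = (1.5268 × 10^14) / (9.461 × 10^12) ly = 16.138 ly.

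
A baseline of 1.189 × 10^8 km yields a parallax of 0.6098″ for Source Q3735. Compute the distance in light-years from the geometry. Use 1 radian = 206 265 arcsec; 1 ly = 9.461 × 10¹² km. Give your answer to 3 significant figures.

4.25 ly

θ = 0.6098″ = 0.6098/206265 = 2.9564 × 10^-6 rad.
d = B/θ = (1.189 × 10^8) / (2.9564 × 10^-6) = 4.0218 × 10^13 km = (4.0218 × 10^13) / (9.461 × 10^12) ly = 4.2509 ly.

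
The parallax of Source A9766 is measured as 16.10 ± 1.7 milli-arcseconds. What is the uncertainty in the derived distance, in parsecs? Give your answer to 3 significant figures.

d = 1/p, so σ_d = σ_p / p².
σ_d = 0.00170 / (0.01610)² = 0.00170 / 0.00025921 = 6.5584 pc.

6.56 pc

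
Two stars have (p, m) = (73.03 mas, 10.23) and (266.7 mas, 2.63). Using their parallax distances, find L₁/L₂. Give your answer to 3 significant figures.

d₁ = 1/p₁ = 1/0.07303″ = 13.693 pc; d₂ = 1/p₂ = 1/0.2667″ = 3.7495 pc.
M₁ = m₁ − 5 log₁₀ d₁ + 5 = 10.23 − 5.6825 + 5 = 9.5475.
M₂ = 2.63 − 2.8699 + 5 = 4.7601.
L₁/L₂ = 10^(0.4(M₂ − M₁)) = 10^(0.4 × (-4.7874)) = 10^(-1.91496) = 0.012163.

L₁/L₂ = 0.0122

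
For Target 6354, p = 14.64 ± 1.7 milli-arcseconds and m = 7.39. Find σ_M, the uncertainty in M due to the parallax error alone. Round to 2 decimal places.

σ_M = 0.25 mag

M = m − 5 log₁₀ d + 5 = m + 5 log₁₀ p + 5, so ∂M/∂p = 5/(p ln 10).
σ_M = (5/ln 10) · (σ_p/p) = 2.1715 × 1.7/14.64 = 2.1715 × 0.11612 = 0.25215.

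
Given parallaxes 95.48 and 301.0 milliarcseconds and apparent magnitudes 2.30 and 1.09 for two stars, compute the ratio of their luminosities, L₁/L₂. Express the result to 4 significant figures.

L₁/L₂ = 3.261

d₁ = 1/p₁ = 1/0.09548″ = 10.473 pc; d₂ = 1/p₂ = 1/0.3010″ = 3.3223 pc.
M₁ = m₁ − 5 log₁₀ d₁ + 5 = 2.30 − 5.1004 + 5 = 2.1996.
M₂ = 1.09 − 2.6072 + 5 = 3.4828.
L₁/L₂ = 10^(0.4(M₂ − M₁)) = 10^(0.4 × 1.2832) = 10^0.51328 = 3.2605.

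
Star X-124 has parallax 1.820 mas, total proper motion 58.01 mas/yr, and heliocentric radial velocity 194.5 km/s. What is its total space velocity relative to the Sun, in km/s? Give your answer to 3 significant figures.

d = 1/p = 1/0.001820″ = 549.45 pc.
μ = 58.01 mas/yr = 0.05801 ″/yr.
v_t = 4.740 μ d = 4.740 × 0.05801 × 549.45 = 151.08 km/s.
v = √(v_r² + v_t²) = √(194.5² + 151.08²) = √60655.4 = 246.28 km/s.

246 km/s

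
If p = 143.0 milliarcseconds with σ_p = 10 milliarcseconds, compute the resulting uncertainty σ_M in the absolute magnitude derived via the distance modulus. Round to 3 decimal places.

σ_M = 0.152 mag

M = m − 5 log₁₀ d + 5 = m + 5 log₁₀ p + 5, so ∂M/∂p = 5/(p ln 10).
σ_M = (5/ln 10) · (σ_p/p) = 2.1715 × 10/143.0 = 2.1715 × 0.06993 = 0.15185.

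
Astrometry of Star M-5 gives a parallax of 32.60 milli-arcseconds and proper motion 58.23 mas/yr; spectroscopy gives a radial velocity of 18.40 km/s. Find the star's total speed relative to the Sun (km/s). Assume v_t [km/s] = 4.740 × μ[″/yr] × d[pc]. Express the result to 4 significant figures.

d = 1/p = 1/0.03260″ = 30.675 pc.
μ = 58.23 mas/yr = 0.05823 ″/yr.
v_t = 4.740 μ d = 4.740 × 0.05823 × 30.675 = 8.4666 km/s.
v = √(v_r² + v_t²) = √(18.40² + 8.4666²) = √410.243 = 20.254 km/s.

20.25 km/s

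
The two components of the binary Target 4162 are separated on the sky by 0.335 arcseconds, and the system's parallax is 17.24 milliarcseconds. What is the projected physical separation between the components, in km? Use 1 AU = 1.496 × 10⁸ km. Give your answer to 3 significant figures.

2.91 × 10^9 km

d = 1/p = 1/0.01724″ = 58.005 pc.
At distance d (pc), an angle of θ arcsec spans θ·d AU: s = 0.335 × 58.005 = 19.432 AU.
= 19.432 × 1.496 × 10⁸ km = 2.9070 × 10^9 km.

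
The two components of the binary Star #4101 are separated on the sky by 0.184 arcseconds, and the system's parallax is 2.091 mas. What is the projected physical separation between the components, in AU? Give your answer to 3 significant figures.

d = 1/p = 1/0.002091″ = 478.24 pc.
At distance d (pc), an angle of θ arcsec spans θ·d AU: s = 0.184 × 478.24 = 87.996 AU.

88.0 AU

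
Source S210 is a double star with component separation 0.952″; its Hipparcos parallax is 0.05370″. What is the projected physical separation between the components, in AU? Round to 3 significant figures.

17.7 AU

d = 1/p = 1/0.05370″ = 18.622 pc.
At distance d (pc), an angle of θ arcsec spans θ·d AU: s = 0.952 × 18.622 = 17.728 AU.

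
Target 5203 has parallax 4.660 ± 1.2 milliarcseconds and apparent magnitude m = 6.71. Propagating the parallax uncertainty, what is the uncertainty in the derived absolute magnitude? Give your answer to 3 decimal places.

σ_M = 0.559 mag

M = m − 5 log₁₀ d + 5 = m + 5 log₁₀ p + 5, so ∂M/∂p = 5/(p ln 10).
σ_M = (5/ln 10) · (σ_p/p) = 2.1715 × 1.2/4.660 = 2.1715 × 0.25751 = 0.55918.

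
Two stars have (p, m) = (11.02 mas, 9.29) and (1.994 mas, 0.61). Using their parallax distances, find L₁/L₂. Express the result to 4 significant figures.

d₁ = 1/p₁ = 1/0.01102″ = 90.744 pc; d₂ = 1/p₂ = 1/0.001994″ = 501.5 pc.
M₁ = m₁ − 5 log₁₀ d₁ + 5 = 9.29 − 9.7891 + 5 = 4.5009.
M₂ = 0.61 − 13.5014 + 5 = -7.8914.
L₁/L₂ = 10^(0.4(M₂ − M₁)) = 10^(0.4 × (-12.3923)) = 10^(-4.95692) = 0.000011043.

L₁/L₂ = 1.104 × 10^-5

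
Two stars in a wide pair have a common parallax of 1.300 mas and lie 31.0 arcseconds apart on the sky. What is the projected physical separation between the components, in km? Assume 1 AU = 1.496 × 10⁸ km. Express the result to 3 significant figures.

3.57 × 10^12 km

d = 1/p = 1/0.001300″ = 769.23 pc.
At distance d (pc), an angle of θ arcsec spans θ·d AU: s = 31.0 × 769.23 = 23846 AU.
= 23846 × 1.496 × 10⁸ km = 3.5674 × 10^12 km.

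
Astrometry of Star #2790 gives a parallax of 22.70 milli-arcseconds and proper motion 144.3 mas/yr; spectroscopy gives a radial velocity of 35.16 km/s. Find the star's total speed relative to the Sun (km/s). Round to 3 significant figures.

d = 1/p = 1/0.02270″ = 44.053 pc.
μ = 144.3 mas/yr = 0.1443 ″/yr.
v_t = 4.740 μ d = 4.740 × 0.1443 × 44.053 = 30.131 km/s.
v = √(v_r² + v_t²) = √(35.16² + 30.131²) = √2144.1 = 46.304 km/s.

46.3 km/s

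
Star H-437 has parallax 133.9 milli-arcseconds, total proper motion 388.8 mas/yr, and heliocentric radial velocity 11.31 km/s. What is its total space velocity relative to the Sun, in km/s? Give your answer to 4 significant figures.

d = 1/p = 1/0.1339″ = 7.4683 pc.
μ = 388.8 mas/yr = 0.3888 ″/yr.
v_t = 4.740 μ d = 4.740 × 0.3888 × 7.4683 = 13.763 km/s.
v = √(v_r² + v_t²) = √(11.31² + 13.763²) = √317.336 = 17.814 km/s.

17.81 km/s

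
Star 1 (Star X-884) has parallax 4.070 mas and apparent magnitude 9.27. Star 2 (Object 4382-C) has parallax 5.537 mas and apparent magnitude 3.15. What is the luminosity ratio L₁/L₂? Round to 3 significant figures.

L₁/L₂ = 0.00660

d₁ = 1/p₁ = 1/0.004070″ = 245.7 pc; d₂ = 1/p₂ = 1/0.005537″ = 180.6 pc.
M₁ = m₁ − 5 log₁₀ d₁ + 5 = 9.27 − 11.9520 + 5 = 2.3180.
M₂ = 3.15 − 11.2836 + 5 = -3.1336.
L₁/L₂ = 10^(0.4(M₂ − M₁)) = 10^(0.4 × (-5.4516)) = 10^(-2.18064) = 0.0065972.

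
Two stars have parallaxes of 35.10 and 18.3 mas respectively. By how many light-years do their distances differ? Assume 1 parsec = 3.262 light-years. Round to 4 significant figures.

85.32 ly

d_A = 1/0.03510″ = 28.49 pc; d_B = 1/0.01830″ = 54.645 pc.
|d_B − d_A| = |54.645 − 28.49| = 26.155 pc = 26.155 × 3.262 ly = 85.318 ly.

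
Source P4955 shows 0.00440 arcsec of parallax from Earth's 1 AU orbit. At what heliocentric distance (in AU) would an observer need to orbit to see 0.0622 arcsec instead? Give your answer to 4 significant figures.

Parallax scales linearly with baseline: p ∝ B, so B = p_target / p_Earth × 1 AU.
B = 0.0622 / 0.00440 = 14.136 AU.

14.14 AU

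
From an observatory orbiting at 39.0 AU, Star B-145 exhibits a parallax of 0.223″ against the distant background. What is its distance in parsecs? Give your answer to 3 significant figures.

175 pc

With baseline B (in AU) and parallax p (in arcsec), d = B/p parsecs.
d = 39.0 / 0.223 = 174.89 pc.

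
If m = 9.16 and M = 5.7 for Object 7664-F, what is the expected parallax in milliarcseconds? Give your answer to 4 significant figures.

m − M = 9.16 − 5.7 = 3.46.
d = 10^((m−M)/5 + 1) = 10^1.692 = 49.204 pc.
p = 1/d = 1/49.204 = 0.020324 arcsec = 20.324 mas.

20.32 mas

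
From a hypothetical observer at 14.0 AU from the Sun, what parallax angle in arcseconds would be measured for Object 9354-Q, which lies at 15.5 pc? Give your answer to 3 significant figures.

p (arcsec) = B (AU) / d (pc).
p = 14.0 / 15.5 = 0.90323 arcsec.

0.903 arcsec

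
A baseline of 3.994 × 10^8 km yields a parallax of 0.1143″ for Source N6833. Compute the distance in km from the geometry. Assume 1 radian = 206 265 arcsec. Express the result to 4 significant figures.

7.208 × 10^14 km

θ = 0.1143″ = 0.1143/206265 = 5.5414 × 10^-7 rad.
d = B/θ = (3.994 × 10^8) / (5.5414 × 10^-7) = 7.2076 × 10^14 km.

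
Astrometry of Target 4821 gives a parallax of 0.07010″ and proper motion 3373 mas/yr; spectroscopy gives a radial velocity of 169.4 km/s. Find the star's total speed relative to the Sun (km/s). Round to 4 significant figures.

284.1 km/s

d = 1/p = 1/0.07010″ = 14.265 pc.
μ = 3373 mas/yr = 3.373 ″/yr.
v_t = 4.740 μ d = 4.740 × 3.373 × 14.265 = 228.07 km/s.
v = √(v_r² + v_t²) = √(169.4² + 228.07²) = √80712.3 = 284.1 km/s.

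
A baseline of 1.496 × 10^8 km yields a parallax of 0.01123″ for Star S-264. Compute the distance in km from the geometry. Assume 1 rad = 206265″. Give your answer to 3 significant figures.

2.75 × 10^15 km

θ = 0.01123″ = 0.01123/206265 = 5.4445 × 10^-8 rad.
d = B/θ = (1.496 × 10^8) / (5.4445 × 10^-8) = 2.7477 × 10^15 km.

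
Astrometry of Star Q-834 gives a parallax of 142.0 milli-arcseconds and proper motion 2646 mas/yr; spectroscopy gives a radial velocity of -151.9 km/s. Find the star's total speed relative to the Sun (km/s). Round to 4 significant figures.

d = 1/p = 1/0.1420″ = 7.0423 pc.
μ = 2646 mas/yr = 2.646 ″/yr.
v_t = 4.740 μ d = 4.740 × 2.646 × 7.0423 = 88.325 km/s.
v = √(v_r² + v_t²) = √((-151.9)² + 88.325²) = √30874.9 = 175.71 km/s.

175.7 km/s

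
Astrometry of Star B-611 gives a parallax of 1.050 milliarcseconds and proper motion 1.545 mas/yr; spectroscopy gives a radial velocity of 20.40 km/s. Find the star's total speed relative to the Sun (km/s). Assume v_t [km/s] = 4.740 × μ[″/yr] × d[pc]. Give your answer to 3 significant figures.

d = 1/p = 1/0.001050″ = 952.38 pc.
μ = 1.545 mas/yr = 0.001545 ″/yr.
v_t = 4.740 μ d = 4.740 × 0.001545 × 952.38 = 6.9746 km/s.
v = √(v_r² + v_t²) = √(20.40² + 6.9746²) = √464.805 = 21.559 km/s.

21.6 km/s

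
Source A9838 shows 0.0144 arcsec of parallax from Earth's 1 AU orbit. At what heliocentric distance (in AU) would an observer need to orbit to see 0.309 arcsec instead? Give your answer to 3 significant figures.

Parallax scales linearly with baseline: p ∝ B, so B = p_target / p_Earth × 1 AU.
B = 0.309 / 0.0144 = 21.458 AU.

21.5 AU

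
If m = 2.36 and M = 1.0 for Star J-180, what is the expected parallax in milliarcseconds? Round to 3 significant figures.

53.5 mas

m − M = 2.36 − 1.0 = 1.36.
d = 10^((m−M)/5 + 1) = 10^1.272 = 18.707 pc.
p = 1/d = 1/18.707 = 0.053456 arcsec = 53.456 mas.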